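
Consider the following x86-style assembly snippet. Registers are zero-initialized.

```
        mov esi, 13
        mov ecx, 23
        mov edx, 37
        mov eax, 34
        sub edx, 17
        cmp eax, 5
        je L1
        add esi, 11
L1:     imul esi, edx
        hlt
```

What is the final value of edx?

mov esi, 13 → esi=13
mov ecx, 23 → ecx=23
mov edx, 37 → edx=37
mov eax, 34 → eax=34
sub edx, 17 → edx=37-17=20
cmp eax, 5  (cmp 34,5)
je L1: not taken
add esi, 11 → esi=13+11=24
imul esi, edx → esi=24*20=480
halt.

20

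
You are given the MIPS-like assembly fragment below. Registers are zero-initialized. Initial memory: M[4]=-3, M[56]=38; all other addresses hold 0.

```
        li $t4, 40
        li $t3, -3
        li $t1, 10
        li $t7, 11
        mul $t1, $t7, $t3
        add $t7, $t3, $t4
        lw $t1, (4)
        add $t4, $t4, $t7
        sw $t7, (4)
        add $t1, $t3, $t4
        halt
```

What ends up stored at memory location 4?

37

$t4=40
$t3=-3
$t1=10
$t7=11
$t1=11*(-3)=-33
$t7=(-3)+40=37
$t1=M[4]=-3
$t4=40+37=77
sw $t7, (4) → M[4]=37
$t1=(-3)+77=74
halt.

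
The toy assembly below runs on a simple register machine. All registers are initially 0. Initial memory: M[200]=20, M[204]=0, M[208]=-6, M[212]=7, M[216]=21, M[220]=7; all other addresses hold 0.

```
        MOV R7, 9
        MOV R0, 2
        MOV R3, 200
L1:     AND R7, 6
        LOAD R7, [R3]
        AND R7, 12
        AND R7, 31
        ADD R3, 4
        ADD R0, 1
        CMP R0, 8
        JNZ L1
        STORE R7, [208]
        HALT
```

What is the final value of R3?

224

MOV R7, 9 → R7=9
MOV R0, 2 → R0=2
MOV R3, 200 → R3=200
AND R7, 6 → R7=9&6=0
LOAD R7, [R3] → R7=M[200]=20
AND R7, 12 → R7=20&12=4
AND R7, 31 → R7=4&31=4
ADD R3, 4 → R3=200+4=204
ADD R0, 1 → R0=2+1=3
CMP R0, 8  (cmp 3,8)
JNZ L1: taken
AND R7, 6 → R7=4&6=4
LOAD R7, [R3] → R7=M[204]=0
AND R7, 12 → R7=0&12=0
AND R7, 31 → R7=0&31=0
ADD R3, 4 → R3=204+4=208
ADD R0, 1 → R0=3+1=4
CMP R0, 8  (cmp 4,8)
JNZ L1: taken
AND R7, 6 → R7=0&6=0
LOAD R7, [R3] → R7=M[208]=-6
AND R7, 12 → R7=(-6)&12=8
AND R7, 31 → R7=8&31=8
ADD R3, 4 → R3=208+4=212
ADD R0, 1 → R0=4+1=5
CMP R0, 8  (cmp 5,8)
JNZ L1: taken
AND R7, 6 → R7=8&6=0
LOAD R7, [R3] → R7=M[212]=7
AND R7, 12 → R7=7&12=4
AND R7, 31 → R7=4&31=4
ADD R3, 4 → R3=212+4=216
ADD R0, 1 → R0=5+1=6
CMP R0, 8  (cmp 6,8)
JNZ L1: taken
AND R7, 6 → R7=4&6=4
LOAD R7, [R3] → R7=M[216]=21
AND R7, 12 → R7=21&12=4
AND R7, 31 → R7=4&31=4
ADD R3, 4 → R3=216+4=220
ADD R0, 1 → R0=6+1=7
CMP R0, 8  (cmp 7,8)
JNZ L1: taken
AND R7, 6 → R7=4&6=4
LOAD R7, [R3] → R7=M[220]=7
AND R7, 12 → R7=7&12=4
AND R7, 31 → R7=4&31=4
ADD R3, 4 → R3=220+4=224
ADD R0, 1 → R0=7+1=8
CMP R0, 8  (cmp 8,8)
JNZ L1: not taken
STORE R7, [208] → M[208]=4
halt.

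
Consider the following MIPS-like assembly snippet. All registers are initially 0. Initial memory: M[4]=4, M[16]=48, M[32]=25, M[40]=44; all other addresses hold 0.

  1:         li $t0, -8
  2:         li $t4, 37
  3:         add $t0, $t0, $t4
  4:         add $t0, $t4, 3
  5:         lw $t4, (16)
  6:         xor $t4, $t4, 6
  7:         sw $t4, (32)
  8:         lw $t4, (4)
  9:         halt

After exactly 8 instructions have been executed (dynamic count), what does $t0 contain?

40

after li $t0, -8: $t0=-8
after li $t4, 37: $t4=37
after add $t0, $t0, $t4: $t0=(-8)+37=29
after add $t0, $t4, 3: $t0=37+3=40
after lw $t4, (16): $t4=M[16]=48
after xor $t4, $t4, 6: $t4=48^6=54
sw $t4, (32) → M[32]=54
after lw $t4, (4): $t4=M[4]=4
After step 8: $t0 = 40.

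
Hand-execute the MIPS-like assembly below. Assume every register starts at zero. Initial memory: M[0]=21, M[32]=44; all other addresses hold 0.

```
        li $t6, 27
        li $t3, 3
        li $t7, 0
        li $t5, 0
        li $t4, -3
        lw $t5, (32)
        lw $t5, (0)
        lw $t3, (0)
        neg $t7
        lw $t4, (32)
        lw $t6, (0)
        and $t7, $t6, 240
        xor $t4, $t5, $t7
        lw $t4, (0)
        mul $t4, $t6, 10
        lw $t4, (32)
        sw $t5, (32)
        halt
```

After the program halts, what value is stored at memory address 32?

li $t6, 27 → $t6=27
li $t3, 3 → $t3=3
li $t7, 0 → $t7=0
li $t5, 0 → $t5=0
li $t4, -3 → $t4=-3
lw $t5, (32) → $t5=M[32]=44
lw $t5, (0) → $t5=M[0]=21
lw $t3, (0) → $t3=M[0]=21
neg $t7 → $t7=-(0)=0
lw $t4, (32) → $t4=M[32]=44
lw $t6, (0) → $t6=M[0]=21
and $t7, $t6, 240 → $t7=21&240=16
xor $t4, $t5, $t7 → $t4=21^16=5
lw $t4, (0) → $t4=M[0]=21
mul $t4, $t6, 10 → $t4=21*10=210
lw $t4, (32) → $t4=M[32]=44
sw $t5, (32) → M[32]=21
halt.

21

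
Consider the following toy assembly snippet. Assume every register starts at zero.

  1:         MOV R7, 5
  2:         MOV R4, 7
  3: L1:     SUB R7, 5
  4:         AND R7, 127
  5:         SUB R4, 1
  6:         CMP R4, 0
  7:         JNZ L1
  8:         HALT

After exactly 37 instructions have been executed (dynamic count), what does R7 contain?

98

MOV R7, 5 → R7=5
MOV R4, 7 → R4=7
SUB R7, 5 → R7=5-5=0
AND R7, 127 → R7=0&127=0
SUB R4, 1 → R4=7-1=6
CMP R4, 0  (cmp 6,0)
JNZ L1: taken
SUB R7, 5 → R7=0-5=-5
AND R7, 127 → R7=(-5)&127=123
SUB R4, 1 → R4=6-1=5
CMP R4, 0  (cmp 5,0)
JNZ L1: taken
SUB R7, 5 → R7=123-5=118
AND R7, 127 → R7=118&127=118
SUB R4, 1 → R4=5-1=4
CMP R4, 0  (cmp 4,0)
JNZ L1: taken
SUB R7, 5 → R7=118-5=113
AND R7, 127 → R7=113&127=113
SUB R4, 1 → R4=4-1=3
CMP R4, 0  (cmp 3,0)
JNZ L1: taken
SUB R7, 5 → R7=113-5=108
AND R7, 127 → R7=108&127=108
SUB R4, 1 → R4=3-1=2
CMP R4, 0  (cmp 2,0)
JNZ L1: taken
SUB R7, 5 → R7=108-5=103
AND R7, 127 → R7=103&127=103
SUB R4, 1 → R4=2-1=1
CMP R4, 0  (cmp 1,0)
JNZ L1: taken
SUB R7, 5 → R7=103-5=98
AND R7, 127 → R7=98&127=98
SUB R4, 1 → R4=1-1=0
CMP R4, 0  (cmp 0,0)
JNZ L1: not taken
After step 37: R7 = 98.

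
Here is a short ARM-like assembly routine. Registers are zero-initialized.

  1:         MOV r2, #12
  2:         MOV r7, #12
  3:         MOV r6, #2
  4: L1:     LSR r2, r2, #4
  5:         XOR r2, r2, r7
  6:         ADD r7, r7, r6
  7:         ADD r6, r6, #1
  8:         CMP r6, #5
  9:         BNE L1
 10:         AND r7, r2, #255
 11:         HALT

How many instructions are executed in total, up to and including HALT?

23

MOV r2, #12 → r2=12
MOV r7, #12 → r7=12
MOV r6, #2 → r6=2
LSR r2, r2, #4 → r2=12>>4=0
XOR r2, r2, r7 → r2=0^12=12
ADD r7, r7, r6 → r7=12+2=14
ADD r6, r6, #1 → r6=2+1=3
CMP r6, #5  (cmp 3,5)
BNE L1: taken
LSR r2, r2, #4 → r2=12>>4=0
XOR r2, r2, r7 → r2=0^14=14
ADD r7, r7, r6 → r7=14+3=17
ADD r6, r6, #1 → r6=3+1=4
CMP r6, #5  (cmp 4,5)
BNE L1: taken
LSR r2, r2, #4 → r2=14>>4=0
XOR r2, r2, r7 → r2=0^17=17
ADD r7, r7, r6 → r7=17+4=21
ADD r6, r6, #1 → r6=4+1=5
CMP r6, #5  (cmp 5,5)
BNE L1: not taken
AND r7, r2, #255 → r7=17&255=17
halt.
Total executed instructions: 23.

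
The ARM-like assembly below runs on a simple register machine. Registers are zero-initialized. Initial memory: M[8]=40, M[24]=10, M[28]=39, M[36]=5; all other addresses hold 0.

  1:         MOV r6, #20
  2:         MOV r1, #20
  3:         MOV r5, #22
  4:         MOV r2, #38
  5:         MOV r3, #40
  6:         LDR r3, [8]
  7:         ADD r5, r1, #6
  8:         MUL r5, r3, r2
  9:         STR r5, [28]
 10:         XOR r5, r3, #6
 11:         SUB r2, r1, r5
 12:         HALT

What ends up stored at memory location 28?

MOV r6, #20 → r6=20
MOV r1, #20 → r1=20
MOV r5, #22 → r5=22
MOV r2, #38 → r2=38
MOV r3, #40 → r3=40
LDR r3, [8] → r3=M[8]=40
ADD r5, r1, #6 → r5=20+6=26
MUL r5, r3, r2 → r5=40*38=1520
STR r5, [28] → M[28]=1520
XOR r5, r3, #6 → r5=40^6=46
SUB r2, r1, r5 → r2=20-46=-26
halt.

1520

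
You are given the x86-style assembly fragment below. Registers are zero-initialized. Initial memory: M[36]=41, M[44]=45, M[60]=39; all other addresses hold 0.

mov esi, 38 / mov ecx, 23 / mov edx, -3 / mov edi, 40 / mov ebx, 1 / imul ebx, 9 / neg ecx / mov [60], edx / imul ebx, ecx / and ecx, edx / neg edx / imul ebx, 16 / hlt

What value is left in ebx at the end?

after mov esi, 38: esi=38
after mov ecx, 23: ecx=23
after mov edx, -3: edx=-3
after mov edi, 40: edi=40
after mov ebx, 1: ebx=1
after imul ebx, 9: ebx=1*9=9
after neg ecx: ecx=-(23)=-23
mov [60], edx → M[60]=-3
after imul ebx, ecx: ebx=9*(-23)=-207
after and ecx, edx: ecx=(-23)&(-3)=-23
after neg edx: edx=-(-3)=3
after imul ebx, 16: ebx=(-207)*16=-3312
halt.

-3312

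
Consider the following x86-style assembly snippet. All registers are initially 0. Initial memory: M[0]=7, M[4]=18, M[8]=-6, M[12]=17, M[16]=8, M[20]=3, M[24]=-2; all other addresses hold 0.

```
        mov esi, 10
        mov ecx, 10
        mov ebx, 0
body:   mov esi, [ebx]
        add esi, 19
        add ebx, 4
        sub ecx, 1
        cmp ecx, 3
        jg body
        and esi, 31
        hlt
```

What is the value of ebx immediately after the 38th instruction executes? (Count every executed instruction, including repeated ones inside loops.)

after mov esi, 10: esi=10
after mov ecx, 10: ecx=10
after mov ebx, 0: ebx=0
after mov esi, [ebx]: esi=M[0]=7
after add esi, 19: esi=7+19=26
after add ebx, 4: ebx=0+4=4
after sub ecx, 1: ecx=10-1=9
cmp ecx, 3  (cmp 9,3)
jg body: taken
after mov esi, [ebx]: esi=M[4]=18
after add esi, 19: esi=18+19=37
after add ebx, 4: ebx=4+4=8
after sub ecx, 1: ecx=9-1=8
cmp ecx, 3  (cmp 8,3)
jg body: taken
after mov esi, [ebx]: esi=M[8]=-6
after add esi, 19: esi=(-6)+19=13
after add ebx, 4: ebx=8+4=12
after sub ecx, 1: ecx=8-1=7
cmp ecx, 3  (cmp 7,3)
jg body: taken
after mov esi, [ebx]: esi=M[12]=17
after add esi, 19: esi=17+19=36
after add ebx, 4: ebx=12+4=16
after sub ecx, 1: ecx=7-1=6
cmp ecx, 3  (cmp 6,3)
jg body: taken
after mov esi, [ebx]: esi=M[16]=8
after add esi, 19: esi=8+19=27
after add ebx, 4: ebx=16+4=20
after sub ecx, 1: ecx=6-1=5
cmp ecx, 3  (cmp 5,3)
jg body: taken
after mov esi, [ebx]: esi=M[20]=3
after add esi, 19: esi=3+19=22
after add ebx, 4: ebx=20+4=24
after sub ecx, 1: ecx=5-1=4
cmp ecx, 3  (cmp 4,3)
After step 38: ebx = 24.

24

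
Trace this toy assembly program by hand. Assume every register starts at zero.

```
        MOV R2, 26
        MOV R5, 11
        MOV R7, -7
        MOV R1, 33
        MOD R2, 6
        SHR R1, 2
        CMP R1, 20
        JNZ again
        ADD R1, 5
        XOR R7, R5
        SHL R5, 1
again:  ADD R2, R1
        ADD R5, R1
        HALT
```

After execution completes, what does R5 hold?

R2=26
R5=11
R7=-7
R1=33
R2=26%6=2
R1=33>>2=8
CMP R1, 20  (cmp 8,20)
JNZ again: taken
R2=2+8=10
R5=11+8=19
halt.

19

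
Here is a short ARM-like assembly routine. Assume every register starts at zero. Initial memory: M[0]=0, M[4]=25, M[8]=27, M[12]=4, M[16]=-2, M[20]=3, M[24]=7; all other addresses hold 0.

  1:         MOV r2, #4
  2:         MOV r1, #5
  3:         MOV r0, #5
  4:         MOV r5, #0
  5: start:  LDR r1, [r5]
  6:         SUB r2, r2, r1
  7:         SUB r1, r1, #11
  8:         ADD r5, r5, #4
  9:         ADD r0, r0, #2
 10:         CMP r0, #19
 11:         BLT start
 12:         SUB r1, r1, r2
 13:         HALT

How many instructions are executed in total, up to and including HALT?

after MOV r2, #4: r2=4
after MOV r1, #5: r1=5
after MOV r0, #5: r0=5
after MOV r5, #0: r5=0
after LDR r1, [r5]: r1=M[0]=0
after SUB r2, r2, r1: r2=4-0=4
after SUB r1, r1, #11: r1=0-11=-11
after ADD r5, r5, #4: r5=0+4=4
after ADD r0, r0, #2: r0=5+2=7
CMP r0, #19  (cmp 7,19)
BLT start: taken
after LDR r1, [r5]: r1=M[4]=25
after SUB r2, r2, r1: r2=4-25=-21
after SUB r1, r1, #11: r1=25-11=14
after ADD r5, r5, #4: r5=4+4=8
after ADD r0, r0, #2: r0=7+2=9
CMP r0, #19  (cmp 9,19)
BLT start: taken
after LDR r1, [r5]: r1=M[8]=27
after SUB r2, r2, r1: r2=(-21)-27=-48
after SUB r1, r1, #11: r1=27-11=16
after ADD r5, r5, #4: r5=8+4=12
after ADD r0, r0, #2: r0=9+2=11
CMP r0, #19  (cmp 11,19)
BLT start: taken
after LDR r1, [r5]: r1=M[12]=4
after SUB r2, r2, r1: r2=(-48)-4=-52
after SUB r1, r1, #11: r1=4-11=-7
after ADD r5, r5, #4: r5=12+4=16
after ADD r0, r0, #2: r0=11+2=13
CMP r0, #19  (cmp 13,19)
BLT start: taken
after LDR r1, [r5]: r1=M[16]=-2
after SUB r2, r2, r1: r2=(-52)-(-2)=-50
after SUB r1, r1, #11: r1=(-2)-11=-13
after ADD r5, r5, #4: r5=16+4=20
after ADD r0, r0, #2: r0=13+2=15
CMP r0, #19  (cmp 15,19)
BLT start: taken
after LDR r1, [r5]: r1=M[20]=3
after SUB r2, r2, r1: r2=(-50)-3=-53
after SUB r1, r1, #11: r1=3-11=-8
after ADD r5, r5, #4: r5=20+4=24
after ADD r0, r0, #2: r0=15+2=17
CMP r0, #19  (cmp 17,19)
BLT start: taken
after LDR r1, [r5]: r1=M[24]=7
after SUB r2, r2, r1: r2=(-53)-7=-60
after SUB r1, r1, #11: r1=7-11=-4
after ADD r5, r5, #4: r5=24+4=28
after ADD r0, r0, #2: r0=17+2=19
CMP r0, #19  (cmp 19,19)
BLT start: not taken
after SUB r1, r1, r2: r1=(-4)-(-60)=56
halt.
Total executed instructions: 55.

55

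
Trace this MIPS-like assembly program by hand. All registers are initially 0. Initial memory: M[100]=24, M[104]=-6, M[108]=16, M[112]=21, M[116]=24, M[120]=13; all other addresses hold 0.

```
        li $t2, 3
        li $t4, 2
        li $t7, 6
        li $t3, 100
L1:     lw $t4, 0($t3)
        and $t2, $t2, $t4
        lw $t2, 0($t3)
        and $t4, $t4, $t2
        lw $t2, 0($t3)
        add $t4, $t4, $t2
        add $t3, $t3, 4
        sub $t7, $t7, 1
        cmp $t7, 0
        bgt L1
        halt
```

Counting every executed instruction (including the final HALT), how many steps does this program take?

$t2=3
$t4=2
$t7=6
$t3=100
$t4=M[100]=24
$t2=3&24=0
$t2=M[100]=24
$t4=24&24=24
$t2=M[100]=24
$t4=24+24=48
$t3=100+4=104
$t7=6-1=5
cmp $t7, 0  (cmp 5,0)
bgt L1: taken
$t4=M[104]=-6
$t2=24&(-6)=24
$t2=M[104]=-6
$t4=(-6)&(-6)=-6
$t2=M[104]=-6
$t4=(-6)+(-6)=-12
$t3=104+4=108
$t7=5-1=4
cmp $t7, 0  (cmp 4,0)
bgt L1: taken
$t4=M[108]=16
$t2=(-6)&16=16
$t2=M[108]=16
$t4=16&16=16
$t2=M[108]=16
$t4=16+16=32
$t3=108+4=112
$t7=4-1=3
cmp $t7, 0  (cmp 3,0)
bgt L1: taken
$t4=M[112]=21
$t2=16&21=16
$t2=M[112]=21
$t4=21&21=21
$t2=M[112]=21
$t4=21+21=42
$t3=112+4=116
$t7=3-1=2
cmp $t7, 0  (cmp 2,0)
bgt L1: taken
$t4=M[116]=24
$t2=21&24=16
$t2=M[116]=24
$t4=24&24=24
$t2=M[116]=24
$t4=24+24=48
$t3=116+4=120
$t7=2-1=1
cmp $t7, 0  (cmp 1,0)
bgt L1: taken
$t4=M[120]=13
$t2=24&13=8
$t2=M[120]=13
$t4=13&13=13
$t2=M[120]=13
$t4=13+13=26
$t3=120+4=124
$t7=1-1=0
cmp $t7, 0  (cmp 0,0)
bgt L1: not taken
halt.
Total executed instructions: 65.

65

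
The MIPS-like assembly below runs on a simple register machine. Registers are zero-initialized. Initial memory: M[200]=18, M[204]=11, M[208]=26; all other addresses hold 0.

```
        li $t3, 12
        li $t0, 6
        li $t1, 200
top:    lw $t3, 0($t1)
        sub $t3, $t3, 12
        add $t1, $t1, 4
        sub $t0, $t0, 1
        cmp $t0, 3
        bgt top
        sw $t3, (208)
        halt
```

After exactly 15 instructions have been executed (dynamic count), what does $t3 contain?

-1

li $t3, 12 → $t3=12
li $t0, 6 → $t0=6
li $t1, 200 → $t1=200
lw $t3, 0($t1) → $t3=M[200]=18
sub $t3, $t3, 12 → $t3=18-12=6
add $t1, $t1, 4 → $t1=200+4=204
sub $t0, $t0, 1 → $t0=6-1=5
cmp $t0, 3  (cmp 5,3)
bgt top: taken
lw $t3, 0($t1) → $t3=M[204]=11
sub $t3, $t3, 12 → $t3=11-12=-1
add $t1, $t1, 4 → $t1=204+4=208
sub $t0, $t0, 1 → $t0=5-1=4
cmp $t0, 3  (cmp 4,3)
bgt top: taken
After step 15: $t3 = -1.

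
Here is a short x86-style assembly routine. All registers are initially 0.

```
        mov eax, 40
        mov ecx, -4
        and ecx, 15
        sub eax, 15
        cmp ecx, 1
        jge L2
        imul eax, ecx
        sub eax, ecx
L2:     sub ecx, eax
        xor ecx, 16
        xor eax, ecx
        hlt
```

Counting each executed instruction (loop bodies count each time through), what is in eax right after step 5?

after mov eax, 40: eax=40
after mov ecx, -4: ecx=-4
after and ecx, 15: ecx=(-4)&15=12
after sub eax, 15: eax=40-15=25
cmp ecx, 1  (cmp 12,1)
After step 5: eax = 25.

25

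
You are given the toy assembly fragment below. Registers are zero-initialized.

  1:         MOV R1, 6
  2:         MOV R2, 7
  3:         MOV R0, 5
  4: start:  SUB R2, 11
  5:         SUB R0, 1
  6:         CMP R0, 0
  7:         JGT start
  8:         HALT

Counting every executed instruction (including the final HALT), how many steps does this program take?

R1=6
R2=7
R0=5
R2=7-11=-4
R0=5-1=4
CMP R0, 0  (cmp 4,0)
JGT start: taken
R2=(-4)-11=-15
R0=4-1=3
CMP R0, 0  (cmp 3,0)
JGT start: taken
R2=(-15)-11=-26
R0=3-1=2
CMP R0, 0  (cmp 2,0)
JGT start: taken
R2=(-26)-11=-37
R0=2-1=1
CMP R0, 0  (cmp 1,0)
JGT start: taken
R2=(-37)-11=-48
R0=1-1=0
CMP R0, 0  (cmp 0,0)
JGT start: not taken
halt.
Total executed instructions: 24.

24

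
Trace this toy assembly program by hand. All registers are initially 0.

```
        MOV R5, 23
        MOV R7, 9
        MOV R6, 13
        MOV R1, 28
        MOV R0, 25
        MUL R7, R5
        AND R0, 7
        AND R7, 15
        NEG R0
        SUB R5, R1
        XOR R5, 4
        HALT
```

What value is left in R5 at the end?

MOV R5, 23 → R5=23
MOV R7, 9 → R7=9
MOV R6, 13 → R6=13
MOV R1, 28 → R1=28
MOV R0, 25 → R0=25
MUL R7, R5 → R7=9*23=207
AND R0, 7 → R0=25&7=1
AND R7, 15 → R7=207&15=15
NEG R0 → R0=-(1)=-1
SUB R5, R1 → R5=23-28=-5
XOR R5, 4 → R5=(-5)^4=-1
halt.

-1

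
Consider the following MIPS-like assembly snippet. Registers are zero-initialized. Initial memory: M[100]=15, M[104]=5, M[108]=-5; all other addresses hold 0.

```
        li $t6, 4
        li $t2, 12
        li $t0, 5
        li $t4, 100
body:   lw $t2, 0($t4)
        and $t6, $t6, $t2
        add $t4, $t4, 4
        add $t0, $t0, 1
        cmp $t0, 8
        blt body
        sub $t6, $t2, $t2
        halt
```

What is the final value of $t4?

$t6=4
$t2=12
$t0=5
$t4=100
$t2=M[100]=15
$t6=4&15=4
$t4=100+4=104
$t0=5+1=6
cmp $t0, 8  (cmp 6,8)
blt body: taken
$t2=M[104]=5
$t6=4&5=4
$t4=104+4=108
$t0=6+1=7
cmp $t0, 8  (cmp 7,8)
blt body: taken
$t2=M[108]=-5
$t6=4&(-5)=0
$t4=108+4=112
$t0=7+1=8
cmp $t0, 8  (cmp 8,8)
blt body: not taken
$t6=(-5)-(-5)=0
halt.

112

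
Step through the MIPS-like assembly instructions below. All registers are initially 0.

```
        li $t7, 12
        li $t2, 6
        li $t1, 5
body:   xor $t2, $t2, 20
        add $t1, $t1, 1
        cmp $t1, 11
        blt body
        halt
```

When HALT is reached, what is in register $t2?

$t7=12
$t2=6
$t1=5
$t2=6^20=18
$t1=5+1=6
cmp $t1, 11  (cmp 6,11)
blt body: taken
$t2=18^20=6
$t1=6+1=7
cmp $t1, 11  (cmp 7,11)
blt body: taken
$t2=6^20=18
$t1=7+1=8
cmp $t1, 11  (cmp 8,11)
blt body: taken
$t2=18^20=6
$t1=8+1=9
cmp $t1, 11  (cmp 9,11)
blt body: taken
$t2=6^20=18
$t1=9+1=10
cmp $t1, 11  (cmp 10,11)
blt body: taken
$t2=18^20=6
$t1=10+1=11
cmp $t1, 11  (cmp 11,11)
blt body: not taken
halt.

6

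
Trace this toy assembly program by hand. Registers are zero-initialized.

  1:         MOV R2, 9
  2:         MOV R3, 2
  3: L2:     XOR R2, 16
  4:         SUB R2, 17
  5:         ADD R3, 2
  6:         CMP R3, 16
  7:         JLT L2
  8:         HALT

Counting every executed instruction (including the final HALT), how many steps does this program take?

38

MOV R2, 9 → R2=9
MOV R3, 2 → R3=2
XOR R2, 16 → R2=9^16=25
SUB R2, 17 → R2=25-17=8
ADD R3, 2 → R3=2+2=4
CMP R3, 16  (cmp 4,16)
JLT L2: taken
XOR R2, 16 → R2=8^16=24
SUB R2, 17 → R2=24-17=7
ADD R3, 2 → R3=4+2=6
CMP R3, 16  (cmp 6,16)
JLT L2: taken
XOR R2, 16 → R2=7^16=23
SUB R2, 17 → R2=23-17=6
ADD R3, 2 → R3=6+2=8
CMP R3, 16  (cmp 8,16)
JLT L2: taken
XOR R2, 16 → R2=6^16=22
SUB R2, 17 → R2=22-17=5
ADD R3, 2 → R3=8+2=10
CMP R3, 16  (cmp 10,16)
JLT L2: taken
XOR R2, 16 → R2=5^16=21
SUB R2, 17 → R2=21-17=4
ADD R3, 2 → R3=10+2=12
CMP R3, 16  (cmp 12,16)
JLT L2: taken
XOR R2, 16 → R2=4^16=20
SUB R2, 17 → R2=20-17=3
ADD R3, 2 → R3=12+2=14
CMP R3, 16  (cmp 14,16)
JLT L2: taken
XOR R2, 16 → R2=3^16=19
SUB R2, 17 → R2=19-17=2
ADD R3, 2 → R3=14+2=16
CMP R3, 16  (cmp 16,16)
JLT L2: not taken
halt.
Total executed instructions: 38.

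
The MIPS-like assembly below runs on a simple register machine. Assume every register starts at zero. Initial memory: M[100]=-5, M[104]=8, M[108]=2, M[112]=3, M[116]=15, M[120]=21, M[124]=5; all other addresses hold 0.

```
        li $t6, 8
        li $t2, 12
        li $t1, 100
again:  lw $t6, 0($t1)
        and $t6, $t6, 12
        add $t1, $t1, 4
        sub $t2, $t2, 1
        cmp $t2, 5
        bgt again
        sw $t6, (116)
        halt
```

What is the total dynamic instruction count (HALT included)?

47

li $t6, 8 → $t6=8
li $t2, 12 → $t2=12
li $t1, 100 → $t1=100
lw $t6, 0($t1) → $t6=M[100]=-5
and $t6, $t6, 12 → $t6=(-5)&12=8
add $t1, $t1, 4 → $t1=100+4=104
sub $t2, $t2, 1 → $t2=12-1=11
cmp $t2, 5  (cmp 11,5)
bgt again: taken
lw $t6, 0($t1) → $t6=M[104]=8
and $t6, $t6, 12 → $t6=8&12=8
add $t1, $t1, 4 → $t1=104+4=108
sub $t2, $t2, 1 → $t2=11-1=10
cmp $t2, 5  (cmp 10,5)
bgt again: taken
lw $t6, 0($t1) → $t6=M[108]=2
and $t6, $t6, 12 → $t6=2&12=0
add $t1, $t1, 4 → $t1=108+4=112
sub $t2, $t2, 1 → $t2=10-1=9
cmp $t2, 5  (cmp 9,5)
bgt again: taken
lw $t6, 0($t1) → $t6=M[112]=3
and $t6, $t6, 12 → $t6=3&12=0
add $t1, $t1, 4 → $t1=112+4=116
sub $t2, $t2, 1 → $t2=9-1=8
cmp $t2, 5  (cmp 8,5)
bgt again: taken
lw $t6, 0($t1) → $t6=M[116]=15
and $t6, $t6, 12 → $t6=15&12=12
add $t1, $t1, 4 → $t1=116+4=120
sub $t2, $t2, 1 → $t2=8-1=7
cmp $t2, 5  (cmp 7,5)
bgt again: taken
lw $t6, 0($t1) → $t6=M[120]=21
and $t6, $t6, 12 → $t6=21&12=4
add $t1, $t1, 4 → $t1=120+4=124
sub $t2, $t2, 1 → $t2=7-1=6
cmp $t2, 5  (cmp 6,5)
bgt again: taken
lw $t6, 0($t1) → $t6=M[124]=5
and $t6, $t6, 12 → $t6=5&12=4
add $t1, $t1, 4 → $t1=124+4=128
sub $t2, $t2, 1 → $t2=6-1=5
cmp $t2, 5  (cmp 5,5)
bgt again: not taken
sw $t6, (116) → M[116]=4
halt.
Total executed instructions: 47.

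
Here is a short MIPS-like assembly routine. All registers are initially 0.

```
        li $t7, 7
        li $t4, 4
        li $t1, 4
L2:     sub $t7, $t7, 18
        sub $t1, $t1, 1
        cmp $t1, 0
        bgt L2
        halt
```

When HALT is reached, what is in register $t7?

after li $t7, 7: $t7=7
after li $t4, 4: $t4=4
after li $t1, 4: $t1=4
after sub $t7, $t7, 18: $t7=7-18=-11
after sub $t1, $t1, 1: $t1=4-1=3
cmp $t1, 0  (cmp 3,0)
bgt L2: taken
after sub $t7, $t7, 18: $t7=(-11)-18=-29
after sub $t1, $t1, 1: $t1=3-1=2
cmp $t1, 0  (cmp 2,0)
bgt L2: taken
after sub $t7, $t7, 18: $t7=(-29)-18=-47
after sub $t1, $t1, 1: $t1=2-1=1
cmp $t1, 0  (cmp 1,0)
bgt L2: taken
after sub $t7, $t7, 18: $t7=(-47)-18=-65
after sub $t1, $t1, 1: $t1=1-1=0
cmp $t1, 0  (cmp 0,0)
bgt L2: not taken
halt.

-65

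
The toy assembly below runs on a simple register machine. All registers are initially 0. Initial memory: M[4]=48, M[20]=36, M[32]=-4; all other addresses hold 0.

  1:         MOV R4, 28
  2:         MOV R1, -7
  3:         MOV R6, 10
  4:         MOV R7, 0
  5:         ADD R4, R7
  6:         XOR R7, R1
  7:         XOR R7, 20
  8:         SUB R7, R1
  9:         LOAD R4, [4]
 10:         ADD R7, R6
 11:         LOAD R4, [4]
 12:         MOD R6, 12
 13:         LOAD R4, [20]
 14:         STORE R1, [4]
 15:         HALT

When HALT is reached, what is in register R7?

-2

MOV R4, 28 → R4=28
MOV R1, -7 → R1=-7
MOV R6, 10 → R6=10
MOV R7, 0 → R7=0
ADD R4, R7 → R4=28+0=28
XOR R7, R1 → R7=0^(-7)=-7
XOR R7, 20 → R7=(-7)^20=-19
SUB R7, R1 → R7=(-19)-(-7)=-12
LOAD R4, [4] → R4=M[4]=48
ADD R7, R6 → R7=(-12)+10=-2
LOAD R4, [4] → R4=M[4]=48
MOD R6, 12 → R6=10%12=10
LOAD R4, [20] → R4=M[20]=36
STORE R1, [4] → M[4]=-7
halt.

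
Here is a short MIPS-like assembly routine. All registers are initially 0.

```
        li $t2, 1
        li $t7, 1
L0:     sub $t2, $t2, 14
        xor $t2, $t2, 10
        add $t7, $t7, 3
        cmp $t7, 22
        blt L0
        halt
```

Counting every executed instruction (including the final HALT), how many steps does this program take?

after li $t2, 1: $t2=1
after li $t7, 1: $t7=1
after sub $t2, $t2, 14: $t2=1-14=-13
after xor $t2, $t2, 10: $t2=(-13)^10=-7
after add $t7, $t7, 3: $t7=1+3=4
cmp $t7, 22  (cmp 4,22)
blt L0: taken
after sub $t2, $t2, 14: $t2=(-7)-14=-21
after xor $t2, $t2, 10: $t2=(-21)^10=-31
after add $t7, $t7, 3: $t7=4+3=7
cmp $t7, 22  (cmp 7,22)
blt L0: taken
after sub $t2, $t2, 14: $t2=(-31)-14=-45
after xor $t2, $t2, 10: $t2=(-45)^10=-39
after add $t7, $t7, 3: $t7=7+3=10
cmp $t7, 22  (cmp 10,22)
blt L0: taken
after sub $t2, $t2, 14: $t2=(-39)-14=-53
after xor $t2, $t2, 10: $t2=(-53)^10=-63
after add $t7, $t7, 3: $t7=10+3=13
cmp $t7, 22  (cmp 13,22)
blt L0: taken
after sub $t2, $t2, 14: $t2=(-63)-14=-77
after xor $t2, $t2, 10: $t2=(-77)^10=-71
after add $t7, $t7, 3: $t7=13+3=16
cmp $t7, 22  (cmp 16,22)
blt L0: taken
after sub $t2, $t2, 14: $t2=(-71)-14=-85
after xor $t2, $t2, 10: $t2=(-85)^10=-95
after add $t7, $t7, 3: $t7=16+3=19
cmp $t7, 22  (cmp 19,22)
blt L0: taken
after sub $t2, $t2, 14: $t2=(-95)-14=-109
after xor $t2, $t2, 10: $t2=(-109)^10=-103
after add $t7, $t7, 3: $t7=19+3=22
cmp $t7, 22  (cmp 22,22)
blt L0: not taken
halt.
Total executed instructions: 38.

38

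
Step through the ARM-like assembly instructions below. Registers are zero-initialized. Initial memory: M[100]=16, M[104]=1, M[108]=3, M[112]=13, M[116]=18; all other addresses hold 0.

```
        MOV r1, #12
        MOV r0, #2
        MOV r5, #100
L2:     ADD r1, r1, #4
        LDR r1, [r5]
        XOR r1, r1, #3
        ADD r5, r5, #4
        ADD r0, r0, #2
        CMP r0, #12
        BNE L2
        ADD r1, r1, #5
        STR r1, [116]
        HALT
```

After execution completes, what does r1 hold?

22

after MOV r1, #12: r1=12
after MOV r0, #2: r0=2
after MOV r5, #100: r5=100
after ADD r1, r1, #4: r1=12+4=16
after LDR r1, [r5]: r1=M[100]=16
after XOR r1, r1, #3: r1=16^3=19
after ADD r5, r5, #4: r5=100+4=104
after ADD r0, r0, #2: r0=2+2=4
CMP r0, #12  (cmp 4,12)
BNE L2: taken
after ADD r1, r1, #4: r1=19+4=23
after LDR r1, [r5]: r1=M[104]=1
after XOR r1, r1, #3: r1=1^3=2
after ADD r5, r5, #4: r5=104+4=108
after ADD r0, r0, #2: r0=4+2=6
CMP r0, #12  (cmp 6,12)
BNE L2: taken
after ADD r1, r1, #4: r1=2+4=6
after LDR r1, [r5]: r1=M[108]=3
after XOR r1, r1, #3: r1=3^3=0
after ADD r5, r5, #4: r5=108+4=112
after ADD r0, r0, #2: r0=6+2=8
CMP r0, #12  (cmp 8,12)
BNE L2: taken
after ADD r1, r1, #4: r1=0+4=4
after LDR r1, [r5]: r1=M[112]=13
after XOR r1, r1, #3: r1=13^3=14
after ADD r5, r5, #4: r5=112+4=116
after ADD r0, r0, #2: r0=8+2=10
CMP r0, #12  (cmp 10,12)
BNE L2: taken
after ADD r1, r1, #4: r1=14+4=18
after LDR r1, [r5]: r1=M[116]=18
after XOR r1, r1, #3: r1=18^3=17
after ADD r5, r5, #4: r5=116+4=120
after ADD r0, r0, #2: r0=10+2=12
CMP r0, #12  (cmp 12,12)
BNE L2: not taken
after ADD r1, r1, #5: r1=17+5=22
STR r1, [116] → M[116]=22
halt.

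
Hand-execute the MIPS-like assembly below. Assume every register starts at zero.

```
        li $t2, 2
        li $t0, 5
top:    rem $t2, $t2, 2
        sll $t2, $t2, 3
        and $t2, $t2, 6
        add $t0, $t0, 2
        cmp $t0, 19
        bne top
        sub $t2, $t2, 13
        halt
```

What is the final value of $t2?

-13

li $t2, 2 → $t2=2
li $t0, 5 → $t0=5
rem $t2, $t2, 2 → $t2=2%2=0
sll $t2, $t2, 3 → $t2=0<<3=0
and $t2, $t2, 6 → $t2=0&6=0
add $t0, $t0, 2 → $t0=5+2=7
cmp $t0, 19  (cmp 7,19)
bne top: taken
rem $t2, $t2, 2 → $t2=0%2=0
sll $t2, $t2, 3 → $t2=0<<3=0
and $t2, $t2, 6 → $t2=0&6=0
add $t0, $t0, 2 → $t0=7+2=9
cmp $t0, 19  (cmp 9,19)
bne top: taken
rem $t2, $t2, 2 → $t2=0%2=0
sll $t2, $t2, 3 → $t2=0<<3=0
and $t2, $t2, 6 → $t2=0&6=0
add $t0, $t0, 2 → $t0=9+2=11
cmp $t0, 19  (cmp 11,19)
bne top: taken
rem $t2, $t2, 2 → $t2=0%2=0
sll $t2, $t2, 3 → $t2=0<<3=0
and $t2, $t2, 6 → $t2=0&6=0
add $t0, $t0, 2 → $t0=11+2=13
cmp $t0, 19  (cmp 13,19)
bne top: taken
rem $t2, $t2, 2 → $t2=0%2=0
sll $t2, $t2, 3 → $t2=0<<3=0
and $t2, $t2, 6 → $t2=0&6=0
add $t0, $t0, 2 → $t0=13+2=15
cmp $t0, 19  (cmp 15,19)
bne top: taken
rem $t2, $t2, 2 → $t2=0%2=0
sll $t2, $t2, 3 → $t2=0<<3=0
and $t2, $t2, 6 → $t2=0&6=0
add $t0, $t0, 2 → $t0=15+2=17
cmp $t0, 19  (cmp 17,19)
bne top: taken
rem $t2, $t2, 2 → $t2=0%2=0
sll $t2, $t2, 3 → $t2=0<<3=0
and $t2, $t2, 6 → $t2=0&6=0
add $t0, $t0, 2 → $t0=17+2=19
cmp $t0, 19  (cmp 19,19)
bne top: not taken
sub $t2, $t2, 13 → $t2=0-13=-13
halt.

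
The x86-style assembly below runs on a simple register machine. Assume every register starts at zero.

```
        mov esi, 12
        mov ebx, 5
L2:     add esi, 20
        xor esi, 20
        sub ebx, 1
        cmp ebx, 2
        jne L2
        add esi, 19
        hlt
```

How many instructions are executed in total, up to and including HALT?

19

after mov esi, 12: esi=12
after mov ebx, 5: ebx=5
after add esi, 20: esi=12+20=32
after xor esi, 20: esi=32^20=52
after sub ebx, 1: ebx=5-1=4
cmp ebx, 2  (cmp 4,2)
jne L2: taken
after add esi, 20: esi=52+20=72
after xor esi, 20: esi=72^20=92
after sub ebx, 1: ebx=4-1=3
cmp ebx, 2  (cmp 3,2)
jne L2: taken
after add esi, 20: esi=92+20=112
after xor esi, 20: esi=112^20=100
after sub ebx, 1: ebx=3-1=2
cmp ebx, 2  (cmp 2,2)
jne L2: not taken
after add esi, 19: esi=100+19=119
halt.
Total executed instructions: 19.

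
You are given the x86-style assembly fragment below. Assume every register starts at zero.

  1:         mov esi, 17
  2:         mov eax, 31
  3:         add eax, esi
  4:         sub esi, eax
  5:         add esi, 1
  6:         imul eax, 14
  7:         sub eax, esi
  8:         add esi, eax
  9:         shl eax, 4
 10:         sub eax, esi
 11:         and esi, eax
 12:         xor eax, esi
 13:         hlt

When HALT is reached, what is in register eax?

after mov esi, 17: esi=17
after mov eax, 31: eax=31
after add eax, esi: eax=31+17=48
after sub esi, eax: esi=17-48=-31
after add esi, 1: esi=(-31)+1=-30
after imul eax, 14: eax=48*14=672
after sub eax, esi: eax=672-(-30)=702
after add esi, eax: esi=(-30)+702=672
after shl eax, 4: eax=702<<4=11232
after sub eax, esi: eax=11232-672=10560
after and esi, eax: esi=672&10560=0
after xor eax, esi: eax=10560^0=10560
halt.

10560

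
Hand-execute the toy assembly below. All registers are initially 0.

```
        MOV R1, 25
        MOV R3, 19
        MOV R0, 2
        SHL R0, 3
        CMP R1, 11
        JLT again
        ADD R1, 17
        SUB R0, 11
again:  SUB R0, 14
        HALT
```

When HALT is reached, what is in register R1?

R1=25
R3=19
R0=2
R0=2<<3=16
CMP R1, 11  (cmp 25,11)
JLT again: not taken
R1=25+17=42
R0=16-11=5
R0=5-14=-9
halt.

42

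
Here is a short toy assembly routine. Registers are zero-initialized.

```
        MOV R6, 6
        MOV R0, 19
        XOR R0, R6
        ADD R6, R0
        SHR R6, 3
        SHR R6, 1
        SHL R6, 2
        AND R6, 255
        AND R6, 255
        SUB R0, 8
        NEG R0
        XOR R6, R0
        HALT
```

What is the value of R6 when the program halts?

MOV R6, 6 → R6=6
MOV R0, 19 → R0=19
XOR R0, R6 → R0=19^6=21
ADD R6, R0 → R6=6+21=27
SHR R6, 3 → R6=27>>3=3
SHR R6, 1 → R6=3>>1=1
SHL R6, 2 → R6=1<<2=4
AND R6, 255 → R6=4&255=4
AND R6, 255 → R6=4&255=4
SUB R0, 8 → R0=21-8=13
NEG R0 → R0=-(13)=-13
XOR R6, R0 → R6=4^(-13)=-9
halt.

-9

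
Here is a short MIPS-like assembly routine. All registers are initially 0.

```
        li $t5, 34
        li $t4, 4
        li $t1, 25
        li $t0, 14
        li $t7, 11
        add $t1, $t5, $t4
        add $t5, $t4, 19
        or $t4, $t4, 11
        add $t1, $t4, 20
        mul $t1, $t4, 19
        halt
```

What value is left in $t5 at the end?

after li $t5, 34: $t5=34
after li $t4, 4: $t4=4
after li $t1, 25: $t1=25
after li $t0, 14: $t0=14
after li $t7, 11: $t7=11
after add $t1, $t5, $t4: $t1=34+4=38
after add $t5, $t4, 19: $t5=4+19=23
after or $t4, $t4, 11: $t4=4|11=15
after add $t1, $t4, 20: $t1=15+20=35
after mul $t1, $t4, 19: $t1=15*19=285
halt.

23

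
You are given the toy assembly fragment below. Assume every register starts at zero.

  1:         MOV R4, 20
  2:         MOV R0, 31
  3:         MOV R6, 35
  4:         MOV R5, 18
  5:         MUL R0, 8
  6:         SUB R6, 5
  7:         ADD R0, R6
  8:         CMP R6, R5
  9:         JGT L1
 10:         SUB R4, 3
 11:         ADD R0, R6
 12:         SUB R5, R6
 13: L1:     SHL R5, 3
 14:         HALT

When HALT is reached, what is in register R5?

144

after MOV R4, 20: R4=20
after MOV R0, 31: R0=31
after MOV R6, 35: R6=35
after MOV R5, 18: R5=18
after MUL R0, 8: R0=31*8=248
after SUB R6, 5: R6=35-5=30
after ADD R0, R6: R0=248+30=278
CMP R6, R5  (cmp 30,18)
JGT L1: taken
after SHL R5, 3: R5=18<<3=144
halt.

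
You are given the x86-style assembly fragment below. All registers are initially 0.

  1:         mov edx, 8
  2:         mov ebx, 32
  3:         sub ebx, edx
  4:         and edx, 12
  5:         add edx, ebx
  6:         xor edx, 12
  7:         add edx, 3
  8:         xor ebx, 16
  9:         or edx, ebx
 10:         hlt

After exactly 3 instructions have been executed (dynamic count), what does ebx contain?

24

edx=8
ebx=32
ebx=32-8=24
After step 3: ebx = 24.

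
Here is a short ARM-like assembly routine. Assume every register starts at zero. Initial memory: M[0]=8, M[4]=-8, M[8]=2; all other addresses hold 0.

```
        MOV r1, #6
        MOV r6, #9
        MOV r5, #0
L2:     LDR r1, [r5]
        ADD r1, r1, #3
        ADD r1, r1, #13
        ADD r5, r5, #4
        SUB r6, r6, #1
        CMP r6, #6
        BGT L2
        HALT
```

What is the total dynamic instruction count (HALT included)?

25

after MOV r1, #6: r1=6
after MOV r6, #9: r6=9
after MOV r5, #0: r5=0
after LDR r1, [r5]: r1=M[0]=8
after ADD r1, r1, #3: r1=8+3=11
after ADD r1, r1, #13: r1=11+13=24
after ADD r5, r5, #4: r5=0+4=4
after SUB r6, r6, #1: r6=9-1=8
CMP r6, #6  (cmp 8,6)
BGT L2: taken
after LDR r1, [r5]: r1=M[4]=-8
after ADD r1, r1, #3: r1=(-8)+3=-5
after ADD r1, r1, #13: r1=(-5)+13=8
after ADD r5, r5, #4: r5=4+4=8
after SUB r6, r6, #1: r6=8-1=7
CMP r6, #6  (cmp 7,6)
BGT L2: taken
after LDR r1, [r5]: r1=M[8]=2
after ADD r1, r1, #3: r1=2+3=5
after ADD r1, r1, #13: r1=5+13=18
after ADD r5, r5, #4: r5=8+4=12
after SUB r6, r6, #1: r6=7-1=6
CMP r6, #6  (cmp 6,6)
BGT L2: not taken
halt.
Total executed instructions: 25.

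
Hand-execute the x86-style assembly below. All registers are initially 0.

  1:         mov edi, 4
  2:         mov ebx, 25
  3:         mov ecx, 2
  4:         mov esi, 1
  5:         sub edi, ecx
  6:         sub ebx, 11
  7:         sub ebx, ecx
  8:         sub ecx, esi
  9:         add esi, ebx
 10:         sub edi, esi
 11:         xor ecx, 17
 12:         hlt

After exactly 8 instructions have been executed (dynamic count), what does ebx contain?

12

edi=4
ebx=25
ecx=2
esi=1
edi=4-2=2
ebx=25-11=14
ebx=14-2=12
ecx=2-1=1
After step 8: ebx = 12.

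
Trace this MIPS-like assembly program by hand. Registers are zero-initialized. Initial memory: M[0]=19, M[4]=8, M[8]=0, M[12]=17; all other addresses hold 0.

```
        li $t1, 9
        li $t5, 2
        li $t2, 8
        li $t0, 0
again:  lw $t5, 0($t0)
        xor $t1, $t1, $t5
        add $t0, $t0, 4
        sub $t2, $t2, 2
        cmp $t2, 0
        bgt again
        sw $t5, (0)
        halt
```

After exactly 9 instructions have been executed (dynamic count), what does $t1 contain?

26

li $t1, 9 → $t1=9
li $t5, 2 → $t5=2
li $t2, 8 → $t2=8
li $t0, 0 → $t0=0
lw $t5, 0($t0) → $t5=M[0]=19
xor $t1, $t1, $t5 → $t1=9^19=26
add $t0, $t0, 4 → $t0=0+4=4
sub $t2, $t2, 2 → $t2=8-2=6
cmp $t2, 0  (cmp 6,0)
After step 9: $t1 = 26.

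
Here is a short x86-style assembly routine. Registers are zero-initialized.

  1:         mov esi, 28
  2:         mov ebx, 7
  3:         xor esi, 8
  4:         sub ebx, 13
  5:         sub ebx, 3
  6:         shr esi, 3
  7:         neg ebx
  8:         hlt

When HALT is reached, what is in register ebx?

9

esi=28
ebx=7
esi=28^8=20
ebx=7-13=-6
ebx=(-6)-3=-9
esi=20>>3=2
ebx=-(-9)=9
halt.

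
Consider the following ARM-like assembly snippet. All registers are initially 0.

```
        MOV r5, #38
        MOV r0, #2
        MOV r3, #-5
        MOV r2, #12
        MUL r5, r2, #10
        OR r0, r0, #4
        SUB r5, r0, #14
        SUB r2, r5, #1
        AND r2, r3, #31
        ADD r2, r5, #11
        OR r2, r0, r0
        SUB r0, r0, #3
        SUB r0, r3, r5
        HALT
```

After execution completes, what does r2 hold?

6

MOV r5, #38 → r5=38
MOV r0, #2 → r0=2
MOV r3, #-5 → r3=-5
MOV r2, #12 → r2=12
MUL r5, r2, #10 → r5=12*10=120
OR r0, r0, #4 → r0=2|4=6
SUB r5, r0, #14 → r5=6-14=-8
SUB r2, r5, #1 → r2=(-8)-1=-9
AND r2, r3, #31 → r2=(-5)&31=27
ADD r2, r5, #11 → r2=(-8)+11=3
OR r2, r0, r0 → r2=6|6=6
SUB r0, r0, #3 → r0=6-3=3
SUB r0, r3, r5 → r0=(-5)-(-8)=3
halt.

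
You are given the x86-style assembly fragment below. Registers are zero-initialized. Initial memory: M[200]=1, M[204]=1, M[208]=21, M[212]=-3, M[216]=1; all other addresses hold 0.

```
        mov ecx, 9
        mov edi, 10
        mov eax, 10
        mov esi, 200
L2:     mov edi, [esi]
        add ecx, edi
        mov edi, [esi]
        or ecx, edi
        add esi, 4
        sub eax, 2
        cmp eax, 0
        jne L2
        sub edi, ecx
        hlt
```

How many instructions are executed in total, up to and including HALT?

mov ecx, 9 → ecx=9
mov edi, 10 → edi=10
mov eax, 10 → eax=10
mov esi, 200 → esi=200
mov edi, [esi] → edi=M[200]=1
add ecx, edi → ecx=9+1=10
mov edi, [esi] → edi=M[200]=1
or ecx, edi → ecx=10|1=11
add esi, 4 → esi=200+4=204
sub eax, 2 → eax=10-2=8
cmp eax, 0  (cmp 8,0)
jne L2: taken
mov edi, [esi] → edi=M[204]=1
add ecx, edi → ecx=11+1=12
mov edi, [esi] → edi=M[204]=1
or ecx, edi → ecx=12|1=13
add esi, 4 → esi=204+4=208
sub eax, 2 → eax=8-2=6
cmp eax, 0  (cmp 6,0)
jne L2: taken
mov edi, [esi] → edi=M[208]=21
add ecx, edi → ecx=13+21=34
mov edi, [esi] → edi=M[208]=21
or ecx, edi → ecx=34|21=55
add esi, 4 → esi=208+4=212
sub eax, 2 → eax=6-2=4
cmp eax, 0  (cmp 4,0)
jne L2: taken
mov edi, [esi] → edi=M[212]=-3
add ecx, edi → ecx=55+(-3)=52
mov edi, [esi] → edi=M[212]=-3
or ecx, edi → ecx=52|(-3)=-3
add esi, 4 → esi=212+4=216
sub eax, 2 → eax=4-2=2
cmp eax, 0  (cmp 2,0)
jne L2: taken
mov edi, [esi] → edi=M[216]=1
add ecx, edi → ecx=(-3)+1=-2
mov edi, [esi] → edi=M[216]=1
or ecx, edi → ecx=(-2)|1=-1
add esi, 4 → esi=216+4=220
sub eax, 2 → eax=2-2=0
cmp eax, 0  (cmp 0,0)
jne L2: not taken
sub edi, ecx → edi=1-(-1)=2
halt.
Total executed instructions: 46.

46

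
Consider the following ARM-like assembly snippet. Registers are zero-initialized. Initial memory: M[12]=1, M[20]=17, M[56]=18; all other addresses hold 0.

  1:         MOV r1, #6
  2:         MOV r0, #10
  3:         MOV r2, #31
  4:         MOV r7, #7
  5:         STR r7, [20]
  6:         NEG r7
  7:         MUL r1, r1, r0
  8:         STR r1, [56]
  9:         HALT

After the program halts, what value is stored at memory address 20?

MOV r1, #6 → r1=6
MOV r0, #10 → r0=10
MOV r2, #31 → r2=31
MOV r7, #7 → r7=7
STR r7, [20] → M[20]=7
NEG r7 → r7=-(7)=-7
MUL r1, r1, r0 → r1=6*10=60
STR r1, [56] → M[56]=60
halt.

7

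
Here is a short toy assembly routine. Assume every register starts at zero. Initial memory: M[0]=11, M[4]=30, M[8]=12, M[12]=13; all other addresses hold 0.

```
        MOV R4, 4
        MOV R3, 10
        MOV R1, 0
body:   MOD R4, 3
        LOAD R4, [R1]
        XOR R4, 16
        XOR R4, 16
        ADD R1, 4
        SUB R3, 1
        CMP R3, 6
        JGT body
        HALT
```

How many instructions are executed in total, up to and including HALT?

after MOV R4, 4: R4=4
after MOV R3, 10: R3=10
after MOV R1, 0: R1=0
after MOD R4, 3: R4=4%3=1
after LOAD R4, [R1]: R4=M[0]=11
after XOR R4, 16: R4=11^16=27
after XOR R4, 16: R4=27^16=11
after ADD R1, 4: R1=0+4=4
after SUB R3, 1: R3=10-1=9
CMP R3, 6  (cmp 9,6)
JGT body: taken
after MOD R4, 3: R4=11%3=2
after LOAD R4, [R1]: R4=M[4]=30
after XOR R4, 16: R4=30^16=14
after XOR R4, 16: R4=14^16=30
after ADD R1, 4: R1=4+4=8
after SUB R3, 1: R3=9-1=8
CMP R3, 6  (cmp 8,6)
JGT body: taken
after MOD R4, 3: R4=30%3=0
after LOAD R4, [R1]: R4=M[8]=12
after XOR R4, 16: R4=12^16=28
after XOR R4, 16: R4=28^16=12
after ADD R1, 4: R1=8+4=12
after SUB R3, 1: R3=8-1=7
CMP R3, 6  (cmp 7,6)
JGT body: taken
after MOD R4, 3: R4=12%3=0
after LOAD R4, [R1]: R4=M[12]=13
after XOR R4, 16: R4=13^16=29
after XOR R4, 16: R4=29^16=13
after ADD R1, 4: R1=12+4=16
after SUB R3, 1: R3=7-1=6
CMP R3, 6  (cmp 6,6)
JGT body: not taken
halt.
Total executed instructions: 36.

36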